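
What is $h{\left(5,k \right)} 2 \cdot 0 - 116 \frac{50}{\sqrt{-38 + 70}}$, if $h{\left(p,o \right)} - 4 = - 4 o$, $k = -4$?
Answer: $- 725 \sqrt{2} \approx -1025.3$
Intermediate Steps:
$h{\left(p,o \right)} = 4 - 4 o$
$h{\left(5,k \right)} 2 \cdot 0 - 116 \frac{50}{\sqrt{-38 + 70}} = \left(4 - -16\right) 2 \cdot 0 - 116 \frac{50}{\sqrt{-38 + 70}} = \left(4 + 16\right) 2 \cdot 0 - 116 \frac{50}{\sqrt{32}} = 20 \cdot 2 \cdot 0 - 116 \frac{50}{4 \sqrt{2}} = 40 \cdot 0 - 116 \cdot 50 \frac{\sqrt{2}}{8} = 0 - 116 \frac{25 \sqrt{2}}{4} = 0 - 725 \sqrt{2} = - 725 \sqrt{2}$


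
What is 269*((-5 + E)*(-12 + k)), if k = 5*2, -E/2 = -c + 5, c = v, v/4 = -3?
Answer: 20982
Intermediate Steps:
v = -12 (v = 4*(-3) = -12)
c = -12
E = -34 (E = -2*(-1*(-12) + 5) = -2*(12 + 5) = -2*17 = -34)
k = 10
269*((-5 + E)*(-12 + k)) = 269*((-5 - 34)*(-12 + 10)) = 269*(-39*(-2)) = 269*78 = 20982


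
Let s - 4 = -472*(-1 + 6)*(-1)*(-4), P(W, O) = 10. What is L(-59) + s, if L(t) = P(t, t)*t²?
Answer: 25374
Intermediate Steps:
L(t) = 10*t²
s = -9436 (s = 4 - 472*(-1 + 6)*(-1)*(-4) = 4 - 472*5*(-1)*(-4) = 4 - (-2360)*(-4) = 4 - 472*20 = 4 - 9440 = -9436)
L(-59) + s = 10*(-59)² - 9436 = 10*3481 - 9436 = 34810 - 9436 = 25374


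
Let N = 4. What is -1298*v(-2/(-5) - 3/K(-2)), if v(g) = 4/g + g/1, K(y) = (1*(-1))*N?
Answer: -1381721/230 ≈ -6007.5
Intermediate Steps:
K(y) = -4 (K(y) = (1*(-1))*4 = -1*4 = -4)
v(g) = g + 4/g (v(g) = 4/g + g*1 = 4/g + g = g + 4/g)
-1298*v(-2/(-5) - 3/K(-2)) = -1298*((-2/(-5) - 3/(-4)) + 4/(-2/(-5) - 3/(-4))) = -1298*((-2*(-⅕) - 3*(-¼)) + 4/(-2*(-⅕) - 3*(-¼))) = -1298*((⅖ + ¾) + 4/(⅖ + ¾)) = -1298*(23/20 + 4/(23/20)) = -1298*(23/20 + 4*(20/23)) = -1298*(23/20 + 80/23) = -1298*2129/460 = -1381721/230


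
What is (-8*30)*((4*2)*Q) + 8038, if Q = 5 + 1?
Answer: -3482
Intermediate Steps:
Q = 6
(-8*30)*((4*2)*Q) + 8038 = (-8*30)*((4*2)*6) + 8038 = -1920*6 + 8038 = -240*48 + 8038 = -11520 + 8038 = -3482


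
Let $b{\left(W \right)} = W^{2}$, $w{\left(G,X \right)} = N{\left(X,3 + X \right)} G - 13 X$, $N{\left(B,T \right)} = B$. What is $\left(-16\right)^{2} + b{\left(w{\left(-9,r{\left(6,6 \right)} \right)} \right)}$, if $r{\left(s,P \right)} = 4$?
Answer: $8000$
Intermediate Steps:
$w{\left(G,X \right)} = - 13 X + G X$ ($w{\left(G,X \right)} = X G - 13 X = G X - 13 X = - 13 X + G X$)
$\left(-16\right)^{2} + b{\left(w{\left(-9,r{\left(6,6 \right)} \right)} \right)} = \left(-16\right)^{2} + \left(4 \left(-13 - 9\right)\right)^{2} = 256 + \left(4 \left(-22\right)\right)^{2} = 256 + \left(-88\right)^{2} = 256 + 7744 = 8000$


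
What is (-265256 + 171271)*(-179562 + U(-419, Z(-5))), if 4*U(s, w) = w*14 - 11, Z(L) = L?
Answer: 67512151065/4 ≈ 1.6878e+10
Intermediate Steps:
U(s, w) = -11/4 + 7*w/2 (U(s, w) = (w*14 - 11)/4 = (14*w - 11)/4 = (-11 + 14*w)/4 = -11/4 + 7*w/2)
(-265256 + 171271)*(-179562 + U(-419, Z(-5))) = (-265256 + 171271)*(-179562 + (-11/4 + (7/2)*(-5))) = -93985*(-179562 + (-11/4 - 35/2)) = -93985*(-179562 - 81/4) = -93985*(-718329/4) = 67512151065/4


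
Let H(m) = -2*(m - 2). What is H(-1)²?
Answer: 36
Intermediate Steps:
H(m) = 4 - 2*m (H(m) = -2*(-2 + m) = 4 - 2*m)
H(-1)² = (4 - 2*(-1))² = (4 + 2)² = 6² = 36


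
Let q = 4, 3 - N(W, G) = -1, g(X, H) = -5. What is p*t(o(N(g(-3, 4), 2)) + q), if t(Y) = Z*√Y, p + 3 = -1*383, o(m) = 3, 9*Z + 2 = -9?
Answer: 4246*√7/9 ≈ 1248.2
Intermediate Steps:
Z = -11/9 (Z = -2/9 + (⅑)*(-9) = -2/9 - 1 = -11/9 ≈ -1.2222)
N(W, G) = 4 (N(W, G) = 3 - 1*(-1) = 3 + 1 = 4)
p = -386 (p = -3 - 1*383 = -3 - 383 = -386)
t(Y) = -11*√Y/9
p*t(o(N(g(-3, 4), 2)) + q) = -(-4246)*√(3 + 4)/9 = -(-4246)*√7/9 = 4246*√7/9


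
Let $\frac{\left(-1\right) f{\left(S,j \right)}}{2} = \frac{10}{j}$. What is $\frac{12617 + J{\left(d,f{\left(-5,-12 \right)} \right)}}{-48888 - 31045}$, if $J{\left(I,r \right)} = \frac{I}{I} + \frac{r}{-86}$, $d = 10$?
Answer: $- \frac{3255439}{20622714} \approx -0.15786$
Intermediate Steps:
$f{\left(S,j \right)} = - \frac{20}{j}$ ($f{\left(S,j \right)} = - 2 \frac{10}{j} = - \frac{20}{j}$)
$J{\left(I,r \right)} = 1 - \frac{r}{86}$ ($J{\left(I,r \right)} = 1 + r \left(- \frac{1}{86}\right) = 1 - \frac{r}{86}$)
$\frac{12617 + J{\left(d,f{\left(-5,-12 \right)} \right)}}{-48888 - 31045} = \frac{12617 + \left(1 - \frac{\left(-20\right) \frac{1}{-12}}{86}\right)}{-48888 - 31045} = \frac{12617 + \left(1 - \frac{\left(-20\right) \left(- \frac{1}{12}\right)}{86}\right)}{-79933} = \left(12617 + \left(1 - \frac{5}{258}\right)\right) \left(- \frac{1}{79933}\right) = \left(12617 + \frac{253}{258}\right) \left(- \frac{1}{79933}\right) = \frac{3255439}{258} \left(- \frac{1}{79933}\right) = - \frac{3255439}{20622714}$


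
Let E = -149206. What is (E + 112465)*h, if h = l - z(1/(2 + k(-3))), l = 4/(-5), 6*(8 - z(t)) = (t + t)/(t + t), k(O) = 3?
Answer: 3171973/10 ≈ 3.1720e+5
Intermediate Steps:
z(t) = 47/6 (z(t) = 8 - (t + t)/(6*(t + t)) = 8 - 2*t/(6*(2*t)) = 8 - 2*t*1/(2*t)/6 = 8 - ⅙*1 = 8 - ⅙ = 47/6)
l = -⅘ (l = 4*(-⅕) = -⅘ ≈ -0.80000)
h = -259/30 (h = -⅘ - 1*47/6 = -⅘ - 47/6 = -259/30 ≈ -8.6333)
(E + 112465)*h = (-149206 + 112465)*(-259/30) = -36741*(-259/30) = 3171973/10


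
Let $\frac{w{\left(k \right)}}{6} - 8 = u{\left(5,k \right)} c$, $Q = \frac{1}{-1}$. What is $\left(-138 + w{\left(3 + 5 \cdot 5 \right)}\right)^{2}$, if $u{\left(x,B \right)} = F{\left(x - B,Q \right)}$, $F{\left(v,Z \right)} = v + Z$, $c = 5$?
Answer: $656100$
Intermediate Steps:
$Q = -1$
$F{\left(v,Z \right)} = Z + v$
$u{\left(x,B \right)} = -1 + x - B$ ($u{\left(x,B \right)} = -1 - \left(B - x\right) = -1 + x - B$)
$w{\left(k \right)} = 168 - 30 k$ ($w{\left(k \right)} = 48 + 6 \left(-1 + 5 - k\right) 5 = 48 + 6 \left(4 - k\right) 5 = 48 + 6 \left(20 - 5 k\right) = 48 - \left(-120 + 30 k\right) = 168 - 30 k$)
$\left(-138 + w{\left(3 + 5 \cdot 5 \right)}\right)^{2} = \left(-138 + \left(168 - 30 \left(3 + 5 \cdot 5\right)\right)\right)^{2} = \left(-138 + \left(168 - 30 \left(3 + 25\right)\right)\right)^{2} = \left(-138 + \left(168 - 840\right)\right)^{2} = \left(-138 - 672\right)^{2} = \left(-810\right)^{2} = 656100$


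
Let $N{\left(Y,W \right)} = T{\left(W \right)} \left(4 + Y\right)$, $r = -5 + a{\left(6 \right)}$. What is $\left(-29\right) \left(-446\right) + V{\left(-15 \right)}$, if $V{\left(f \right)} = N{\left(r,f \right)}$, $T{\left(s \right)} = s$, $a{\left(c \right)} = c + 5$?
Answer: $12784$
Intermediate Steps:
$a{\left(c \right)} = 5 + c$
$r = 6$ ($r = -5 + \left(5 + 6\right) = -5 + 11 = 6$)
$N{\left(Y,W \right)} = W \left(4 + Y\right)$
$V{\left(f \right)} = 10 f$ ($V{\left(f \right)} = f \left(4 + 6\right) = f 10 = 10 f$)
$\left(-29\right) \left(-446\right) + V{\left(-15 \right)} = \left(-29\right) \left(-446\right) + 10 \left(-15\right) = 12934 - 150 = 12784$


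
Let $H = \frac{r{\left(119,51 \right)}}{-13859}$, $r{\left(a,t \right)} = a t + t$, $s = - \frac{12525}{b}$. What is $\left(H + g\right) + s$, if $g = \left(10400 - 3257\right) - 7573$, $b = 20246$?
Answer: $- \frac{120950894515}{280589314} \approx -431.06$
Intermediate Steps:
$s = - \frac{12525}{20246} \approx -0.61864$
$r{\left(a,t \right)} = t + a t$
$g = -430$ ($g = 7143 - 7573 = -430$)
$H = - \frac{6120}{13859}$ ($H = \frac{51 \left(1 + 119\right)}{-13859} = 51 \cdot 120 \left(- \frac{1}{13859}\right) = 6120 \left(- \frac{1}{13859}\right) = - \frac{6120}{13859} \approx -0.44159$)
$\left(H + g\right) + s = \left(- \frac{6120}{13859} - 430\right) - \frac{12525}{20246} = - \frac{5965490}{13859} - \frac{12525}{20246} = - \frac{120950894515}{280589314}$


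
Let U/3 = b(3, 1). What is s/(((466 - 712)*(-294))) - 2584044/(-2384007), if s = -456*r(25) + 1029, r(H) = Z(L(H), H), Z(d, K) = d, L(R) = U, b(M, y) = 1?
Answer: 20675579987/19157880252 ≈ 1.0792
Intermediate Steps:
U = 3 (U = 3*1 = 3)
L(R) = 3
r(H) = 3
s = -339 (s = -456*3 + 1029 = -1368 + 1029 = -339)
s/(((466 - 712)*(-294))) - 2584044/(-2384007) = -339*(-1/(294*(466 - 712))) - 2584044/(-2384007) = -339/((-246*(-294))) - 2584044*(-1/2384007) = -339/72324 + 861348/794669 = -339*1/72324 + 861348/794669 = -113/24108 + 861348/794669 = 20675579987/19157880252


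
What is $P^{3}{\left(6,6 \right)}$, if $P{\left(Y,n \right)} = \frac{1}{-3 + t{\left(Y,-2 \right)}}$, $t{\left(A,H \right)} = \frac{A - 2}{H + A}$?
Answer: $- \frac{1}{8} \approx -0.125$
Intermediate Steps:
$t{\left(A,H \right)} = \frac{-2 + A}{A + H}$
$P{\left(Y,n \right)} = - \frac{1}{2}$ ($P{\left(Y,n \right)} = \frac{1}{-3 + \frac{-2 + Y}{Y - 2}} = \frac{1}{-3 + \frac{-2 + Y}{-2 + Y}} = \frac{1}{-3 + 1} = \frac{1}{-2} = - \frac{1}{2}$)
$P^{3}{\left(6,6 \right)} = \left(- \frac{1}{2}\right)^{3} = - \frac{1}{8}$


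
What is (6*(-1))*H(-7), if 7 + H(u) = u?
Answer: 84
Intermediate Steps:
H(u) = -7 + u
(6*(-1))*H(-7) = (6*(-1))*(-7 - 7) = -6*(-14) = 84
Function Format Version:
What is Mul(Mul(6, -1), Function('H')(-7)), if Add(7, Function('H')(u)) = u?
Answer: 84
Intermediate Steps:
Function('H')(u) = Add(-7, u)
Mul(Mul(6, -1), Function('H')(-7)) = Mul(Mul(6, -1), Add(-7, -7)) = Mul(-6, -14) = 84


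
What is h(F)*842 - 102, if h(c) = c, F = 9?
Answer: 7476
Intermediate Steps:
h(F)*842 - 102 = 9*842 - 102 = 7578 - 102 = 7476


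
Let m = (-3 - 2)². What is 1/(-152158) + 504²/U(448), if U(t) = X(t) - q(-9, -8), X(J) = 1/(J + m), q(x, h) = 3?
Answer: -9140858984581/107880022 ≈ -84732.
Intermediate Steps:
m = 25 (m = (-5)² = 25)
X(J) = 1/(25 + J) (X(J) = 1/(J + 25) = 1/(25 + J))
U(t) = -3 + 1/(25 + t) (U(t) = 1/(25 + t) - 1*3 = 1/(25 + t) - 3 = -3 + 1/(25 + t))
1/(-152158) + 504²/U(448) = 1/(-152158) + 504²/(((-74 - 3*448)/(25 + 448))) = -1/152158 + 254016/(((-74 - 1344)/473)) = -1/152158 + 254016/(((1/473)*(-1418))) = -1/152158 + 254016/(-1418/473) = -1/152158 + 254016*(-473/1418) = -1/152158 - 60074784/709 = -9140858984581/107880022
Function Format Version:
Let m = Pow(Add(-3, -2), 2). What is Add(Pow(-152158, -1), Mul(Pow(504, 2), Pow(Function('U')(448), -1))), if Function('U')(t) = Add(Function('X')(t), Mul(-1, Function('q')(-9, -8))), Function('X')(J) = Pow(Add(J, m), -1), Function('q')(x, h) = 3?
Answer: Rational(-9140858984581, 107880022) ≈ -84732.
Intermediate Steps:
m = 25 (m = Pow(-5, 2) = 25)
Function('X')(J) = Pow(Add(25, J), -1) (Function('X')(J) = Pow(Add(J, 25), -1) = Pow(Add(25, J), -1))
Function('U')(t) = Add(-3, Pow(Add(25, t), -1)) (Function('U')(t) = Add(Pow(Add(25, t), -1), Mul(-1, 3)) = Add(Pow(Add(25, t), -1), -3) = Add(-3, Pow(Add(25, t), -1)))
Add(Pow(-152158, -1), Mul(Pow(504, 2), Pow(Function('U')(448), -1))) = Add(Pow(-152158, -1), Mul(Pow(504, 2), Pow(Mul(Pow(Add(25, 448), -1), Add(-74, Mul(-3, 448))), -1))) = Add(Rational(-1, 152158), Mul(254016, Pow(Mul(Pow(473, -1), Add(-74, -1344)), -1))) = Add(Rational(-1, 152158), Mul(254016, Pow(Mul(Rational(1, 473), -1418), -1))) = Add(Rational(-1, 152158), Mul(254016, Pow(Rational(-1418, 473), -1))) = Add(Rational(-1, 152158), Mul(254016, Rational(-473, 1418))) = Add(Rational(-1, 152158), Rational(-60074784, 709)) = Rational(-9140858984581, 107880022)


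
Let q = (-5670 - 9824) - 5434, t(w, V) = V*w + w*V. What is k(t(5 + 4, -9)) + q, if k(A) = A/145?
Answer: -3034722/145 ≈ -20929.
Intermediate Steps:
t(w, V) = 2*V*w (t(w, V) = V*w + V*w = 2*V*w)
k(A) = A/145 (k(A) = A*(1/145) = A/145)
q = -20928 (q = -15494 - 5434 = -20928)
k(t(5 + 4, -9)) + q = (2*(-9)*(5 + 4))/145 - 20928 = (2*(-9)*9)/145 - 20928 = (1/145)*(-162) - 20928 = -162/145 - 20928 = -3034722/145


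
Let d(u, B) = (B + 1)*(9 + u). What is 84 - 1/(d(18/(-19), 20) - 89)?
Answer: 127829/1522 ≈ 83.988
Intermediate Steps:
d(u, B) = (1 + B)*(9 + u)
84 - 1/(d(18/(-19), 20) - 89) = 84 - 1/((9 + 18/(-19) + 9*20 + 20*(18/(-19))) - 89) = 84 - 1/((9 + 18*(-1/19) + 180 + 20*(18*(-1/19))) - 89) = 84 - 1/((9 - 18/19 + 180 + 20*(-18/19)) - 89) = 84 - 1/((9 - 18/19 + 180 - 360/19) - 89) = 84 - 1/(3213/19 - 89) = 84 - 1/1522/19 = 84 - 1*19/1522 = 84 - 19/1522 = 127829/1522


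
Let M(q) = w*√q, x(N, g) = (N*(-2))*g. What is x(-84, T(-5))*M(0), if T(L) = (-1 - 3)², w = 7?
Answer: 0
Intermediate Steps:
T(L) = 16 (T(L) = (-4)² = 16)
x(N, g) = -2*N*g (x(N, g) = (-2*N)*g = -2*N*g)
M(q) = 7*√q
x(-84, T(-5))*M(0) = (-2*(-84)*16)*(7*√0) = 2688*(7*0) = 2688*0 = 0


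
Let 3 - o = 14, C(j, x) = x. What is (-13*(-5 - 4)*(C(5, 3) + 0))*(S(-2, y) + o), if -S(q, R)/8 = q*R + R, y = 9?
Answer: 21411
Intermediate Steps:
S(q, R) = -8*R - 8*R*q (S(q, R) = -8*(q*R + R) = -8*(R*q + R) = -8*(R + R*q) = -8*R - 8*R*q)
o = -11 (o = 3 - 1*14 = 3 - 14 = -11)
(-13*(-5 - 4)*(C(5, 3) + 0))*(S(-2, y) + o) = (-13*(-5 - 4)*(3 + 0))*(-8*9*(1 - 2) - 11) = (-(-117)*3)*(-8*9*(-1) - 11) = (-13*(-27))*(72 - 11) = 351*61 = 21411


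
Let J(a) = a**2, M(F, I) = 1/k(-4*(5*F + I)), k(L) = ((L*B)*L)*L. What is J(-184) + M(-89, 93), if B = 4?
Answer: 378010272268289/11165237248 ≈ 33856.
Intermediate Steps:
k(L) = 4*L**3 (k(L) = ((L*4)*L)*L = ((4*L)*L)*L = (4*L**2)*L = 4*L**3)
M(F, I) = 1/(4*(-20*F - 4*I)**3) (M(F, I) = 1/(4*(-4*(5*F + I))**3) = 1/(4*(-4*(I + 5*F))**3) = 1/(4*(-20*F - 4*I)**3))
J(-184) + M(-89, 93) = (-184)**2 - 1/(256*(93 + 5*(-89))**3) = 33856 - 1/(256*(93 - 445)**3) = 33856 - 1/256/(-352)**3 = 33856 - 1/256*(-1/43614208) = 33856 + 1/11165237248 = 378010272268289/11165237248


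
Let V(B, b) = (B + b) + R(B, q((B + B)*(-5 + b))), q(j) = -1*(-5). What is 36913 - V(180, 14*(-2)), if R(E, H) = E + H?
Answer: 36576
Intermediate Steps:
q(j) = 5
V(B, b) = 5 + b + 2*B (V(B, b) = (B + b) + (B + 5) = (B + b) + (5 + B) = 5 + b + 2*B)
36913 - V(180, 14*(-2)) = 36913 - (5 + 14*(-2) + 2*180) = 36913 - (5 - 28 + 360) = 36913 - 1*337 = 36913 - 337 = 36576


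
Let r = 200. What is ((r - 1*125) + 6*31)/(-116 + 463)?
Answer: 261/347 ≈ 0.75216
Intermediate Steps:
((r - 1*125) + 6*31)/(-116 + 463) = ((200 - 1*125) + 6*31)/(-116 + 463) = ((200 - 125) + 186)/347 = (75 + 186)*(1/347) = 261*(1/347) = 261/347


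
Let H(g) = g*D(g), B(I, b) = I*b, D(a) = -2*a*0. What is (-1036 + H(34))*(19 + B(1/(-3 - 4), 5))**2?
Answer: -2424832/7 ≈ -3.4640e+5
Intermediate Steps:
D(a) = 0
H(g) = 0 (H(g) = g*0 = 0)
(-1036 + H(34))*(19 + B(1/(-3 - 4), 5))**2 = (-1036 + 0)*(19 + 5/(-3 - 4))**2 = -1036*(19 + 5/(-7))**2 = -1036*(19 - 1/7*5)**2 = -1036*(19 - 5/7)**2 = -1036*(128/7)**2 = -1036*16384/49 = -2424832/7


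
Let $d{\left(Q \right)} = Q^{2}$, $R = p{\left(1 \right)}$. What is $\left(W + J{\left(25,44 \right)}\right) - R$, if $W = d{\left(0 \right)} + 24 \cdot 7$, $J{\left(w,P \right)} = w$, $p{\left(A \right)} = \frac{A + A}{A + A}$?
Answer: $192$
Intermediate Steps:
$p{\left(A \right)} = 1$ ($p{\left(A \right)} = \frac{2 A}{2 A} = 2 A \frac{1}{2 A} = 1$)
$R = 1$
$W = 168$ ($W = 0^{2} + 24 \cdot 7 = 0 + 168 = 168$)
$\left(W + J{\left(25,44 \right)}\right) - R = \left(168 + 25\right) - 1 = 193 - 1 = 192$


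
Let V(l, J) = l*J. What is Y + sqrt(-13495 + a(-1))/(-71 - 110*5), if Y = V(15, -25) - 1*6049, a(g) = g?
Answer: -6424 - 2*I*sqrt(3374)/621 ≈ -6424.0 - 0.18707*I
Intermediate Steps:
V(l, J) = J*l
Y = -6424 (Y = -25*15 - 1*6049 = -375 - 6049 = -6424)
Y + sqrt(-13495 + a(-1))/(-71 - 110*5) = -6424 + sqrt(-13495 - 1)/(-71 - 110*5) = -6424 + sqrt(-13496)/(-71 - 550) = -6424 + (2*I*sqrt(3374))/(-621) = -6424 + (2*I*sqrt(3374))*(-1/621) = -6424 - 2*I*sqrt(3374)/621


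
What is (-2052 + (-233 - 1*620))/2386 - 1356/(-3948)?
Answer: -686127/784994 ≈ -0.87405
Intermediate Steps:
(-2052 + (-233 - 1*620))/2386 - 1356/(-3948) = (-2052 + (-233 - 620))*(1/2386) - 1356*(-1/3948) = (-2052 - 853)*(1/2386) + 113/329 = -2905*1/2386 + 113/329 = -2905/2386 + 113/329 = -686127/784994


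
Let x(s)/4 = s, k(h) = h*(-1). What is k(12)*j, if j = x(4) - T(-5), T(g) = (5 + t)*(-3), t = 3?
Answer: -480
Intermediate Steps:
k(h) = -h
x(s) = 4*s
T(g) = -24 (T(g) = (5 + 3)*(-3) = 8*(-3) = -24)
j = 40 (j = 4*4 - 1*(-24) = 16 + 24 = 40)
k(12)*j = -1*12*40 = -12*40 = -480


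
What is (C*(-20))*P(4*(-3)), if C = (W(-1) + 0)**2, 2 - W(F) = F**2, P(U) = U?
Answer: 240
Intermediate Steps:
W(F) = 2 - F**2
C = 1 (C = ((2 - 1*(-1)**2) + 0)**2 = ((2 - 1*1) + 0)**2 = ((2 - 1) + 0)**2 = (1 + 0)**2 = 1**2 = 1)
(C*(-20))*P(4*(-3)) = (1*(-20))*(4*(-3)) = -20*(-12) = 240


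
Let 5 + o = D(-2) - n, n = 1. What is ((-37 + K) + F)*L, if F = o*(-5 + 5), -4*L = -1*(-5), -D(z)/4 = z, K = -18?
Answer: 275/4 ≈ 68.750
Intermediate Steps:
D(z) = -4*z
L = -5/4 (L = -(-1)*(-5)/4 = -¼*5 = -5/4 ≈ -1.2500)
o = 2 (o = -5 + (-4*(-2) - 1*1) = -5 + (8 - 1) = -5 + 7 = 2)
F = 0 (F = 2*(-5 + 5) = 2*0 = 0)
((-37 + K) + F)*L = ((-37 - 18) + 0)*(-5/4) = (-55 + 0)*(-5/4) = -55*(-5/4) = 275/4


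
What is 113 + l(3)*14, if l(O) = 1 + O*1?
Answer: 169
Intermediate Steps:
l(O) = 1 + O
113 + l(3)*14 = 113 + (1 + 3)*14 = 113 + 4*14 = 113 + 56 = 169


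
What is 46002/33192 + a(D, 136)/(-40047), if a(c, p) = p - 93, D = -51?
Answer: 102267491/73846668 ≈ 1.3849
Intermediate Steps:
a(c, p) = -93 + p
46002/33192 + a(D, 136)/(-40047) = 46002/33192 + (-93 + 136)/(-40047) = 46002*(1/33192) + 43*(-1/40047) = 7667/5532 - 43/40047 = 102267491/73846668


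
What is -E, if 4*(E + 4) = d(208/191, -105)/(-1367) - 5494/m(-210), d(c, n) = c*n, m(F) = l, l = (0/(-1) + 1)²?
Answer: 719311315/522194 ≈ 1377.5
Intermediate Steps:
l = 1 (l = (0*(-1) + 1)² = (0 + 1)² = 1² = 1)
m(F) = 1
E = -719311315/522194 (E = -4 + (((208/191)*(-105))/(-1367) - 5494/1)/4 = -4 + (((208*(1/191))*(-105))*(-1/1367) - 5494*1)/4 = -4 + (((208/191)*(-105))*(-1/1367) - 5494)/4 = -4 + (-21840/191*(-1/1367) - 5494)/4 = -4 + (21840/261097 - 5494)/4 = -4 + (¼)*(-1434445078/261097) = -4 - 717222539/522194 = -719311315/522194 ≈ -1377.5)
-E = -1*(-719311315/522194) = 719311315/522194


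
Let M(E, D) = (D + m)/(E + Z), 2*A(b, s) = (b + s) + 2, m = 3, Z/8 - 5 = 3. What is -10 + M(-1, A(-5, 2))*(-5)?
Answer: -1285/126 ≈ -10.198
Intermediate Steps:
Z = 64 (Z = 40 + 8*3 = 40 + 24 = 64)
A(b, s) = 1 + b/2 + s/2 (A(b, s) = ((b + s) + 2)/2 = (2 + b + s)/2 = 1 + b/2 + s/2)
M(E, D) = (3 + D)/(64 + E) (M(E, D) = (D + 3)/(E + 64) = (3 + D)/(64 + E))
-10 + M(-1, A(-5, 2))*(-5) = -10 + ((3 + (1 + (½)*(-5) + (½)*2))/(64 - 1))*(-5) = -10 + ((3 + (1 - 5/2 + 1))/63)*(-5) = -10 + ((3 - ½)/63)*(-5) = -10 + ((1/63)*(5/2))*(-5) = -10 + (5/126)*(-5) = -10 - 25/126 = -1285/126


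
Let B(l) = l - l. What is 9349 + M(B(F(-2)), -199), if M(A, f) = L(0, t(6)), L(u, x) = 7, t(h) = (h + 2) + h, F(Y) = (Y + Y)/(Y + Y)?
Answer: 9356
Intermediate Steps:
F(Y) = 1 (F(Y) = (2*Y)/((2*Y)) = (2*Y)*(1/(2*Y)) = 1)
t(h) = 2 + 2*h (t(h) = (2 + h) + h = 2 + 2*h)
B(l) = 0
M(A, f) = 7
9349 + M(B(F(-2)), -199) = 9349 + 7 = 9356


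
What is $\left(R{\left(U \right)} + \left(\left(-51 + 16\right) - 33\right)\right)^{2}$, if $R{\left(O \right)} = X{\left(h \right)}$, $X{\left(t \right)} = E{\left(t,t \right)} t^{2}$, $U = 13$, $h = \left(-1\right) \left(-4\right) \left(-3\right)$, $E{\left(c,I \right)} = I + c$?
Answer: $12418576$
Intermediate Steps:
$h = -12$ ($h = 4 \left(-3\right) = -12$)
$X{\left(t \right)} = 2 t^{3}$ ($X{\left(t \right)} = \left(t + t\right) t^{2} = 2 t t^{2} = 2 t^{3}$)
$R{\left(O \right)} = -3456$ ($R{\left(O \right)} = 2 \left(-12\right)^{3} = 2 \left(-1728\right) = -3456$)
$\left(R{\left(U \right)} + \left(\left(-51 + 16\right) - 33\right)\right)^{2} = \left(-3456 + \left(\left(-51 + 16\right) - 33\right)\right)^{2} = \left(-3456 - 68\right)^{2} = \left(-3524\right)^{2} = 12418576$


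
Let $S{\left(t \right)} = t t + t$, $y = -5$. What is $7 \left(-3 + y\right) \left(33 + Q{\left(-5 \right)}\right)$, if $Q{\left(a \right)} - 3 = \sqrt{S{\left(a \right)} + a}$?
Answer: $-2016 - 56 \sqrt{15} \approx -2232.9$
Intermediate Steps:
$S{\left(t \right)} = t + t^{2}$ ($S{\left(t \right)} = t^{2} + t = t + t^{2}$)
$Q{\left(a \right)} = 3 + \sqrt{a + a \left(1 + a\right)}$ ($Q{\left(a \right)} = 3 + \sqrt{a \left(1 + a\right) + a} = 3 + \sqrt{a + a \left(1 + a\right)}$)
$7 \left(-3 + y\right) \left(33 + Q{\left(-5 \right)}\right) = 7 \left(-3 - 5\right) \left(33 + \left(3 + \sqrt{- 5 \left(2 - 5\right)}\right)\right) = 7 \left(-8\right) \left(33 + \left(3 + \sqrt{\left(-5\right) \left(-3\right)}\right)\right) = - 56 \left(33 + \left(3 + \sqrt{15}\right)\right) = - 56 \left(36 + \sqrt{15}\right) = -2016 - 56 \sqrt{15}$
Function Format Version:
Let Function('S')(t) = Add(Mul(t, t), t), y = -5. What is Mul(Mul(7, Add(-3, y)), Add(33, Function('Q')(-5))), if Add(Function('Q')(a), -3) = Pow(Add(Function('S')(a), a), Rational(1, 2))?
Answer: Add(-2016, Mul(-56, Pow(15, Rational(1, 2)))) ≈ -2232.9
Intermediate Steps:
Function('S')(t) = Add(t, Pow(t, 2)) (Function('S')(t) = Add(Pow(t, 2), t) = Add(t, Pow(t, 2)))
Function('Q')(a) = Add(3, Pow(Add(a, Mul(a, Add(1, a))), Rational(1, 2))) (Function('Q')(a) = Add(3, Pow(Add(Mul(a, Add(1, a)), a), Rational(1, 2))) = Add(3, Pow(Add(a, Mul(a, Add(1, a))), Rational(1, 2))))
Mul(Mul(7, Add(-3, y)), Add(33, Function('Q')(-5))) = Mul(Mul(7, Add(-3, -5)), Add(33, Add(3, Pow(Mul(-5, Add(2, -5)), Rational(1, 2))))) = Mul(Mul(7, -8), Add(33, Add(3, Pow(Mul(-5, -3), Rational(1, 2))))) = Mul(-56, Add(33, Add(3, Pow(15, Rational(1, 2))))) = Mul(-56, Add(36, Pow(15, Rational(1, 2)))) = Add(-2016, Mul(-56, Pow(15, Rational(1, 2))))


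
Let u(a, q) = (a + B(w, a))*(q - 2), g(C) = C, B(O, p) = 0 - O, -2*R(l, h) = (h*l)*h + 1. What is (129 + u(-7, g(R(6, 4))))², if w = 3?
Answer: 401956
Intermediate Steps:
R(l, h) = -½ - l*h²/2 (R(l, h) = -((h*l)*h + 1)/2 = -(l*h² + 1)/2 = -(1 + l*h²)/2 = -½ - l*h²/2)
B(O, p) = -O
u(a, q) = (-3 + a)*(-2 + q) (u(a, q) = (a - 1*3)*(q - 2) = (a - 3)*(-2 + q) = (-3 + a)*(-2 + q))
(129 + u(-7, g(R(6, 4))))² = (129 + (6 - 3*(-½ - ½*6*4²) - 2*(-7) - 7*(-½ - ½*6*4²)))² = (129 + (6 - 3*(-½ - ½*6*16) + 14 - 7*(-½ - ½*6*16)))² = (129 + (6 - 3*(-½ - 48) + 14 - 7*(-½ - 48)))² = (129 + (6 - 3*(-97/2) + 14 - 7*(-97/2)))² = (129 + (6 + 291/2 + 14 + 679/2))² = (129 + 505)² = 634² = 401956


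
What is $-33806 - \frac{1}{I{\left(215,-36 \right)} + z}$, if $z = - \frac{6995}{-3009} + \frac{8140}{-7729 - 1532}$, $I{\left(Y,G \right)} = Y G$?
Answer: $- \frac{2430034474313867}{71881751275} \approx -33806.0$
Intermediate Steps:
$I{\left(Y,G \right)} = G Y$
$z = \frac{13429145}{9288783}$ ($z = \left(-6995\right) \left(- \frac{1}{3009}\right) + \frac{8140}{-9261} = \frac{6995}{3009} + 8140 \left(- \frac{1}{9261}\right) = \frac{6995}{3009} - \frac{8140}{9261} = \frac{13429145}{9288783} \approx 1.4457$)
$-33806 - \frac{1}{I{\left(215,-36 \right)} + z} = -33806 - \frac{1}{\left(-36\right) 215 + \frac{13429145}{9288783}} = -33806 - \frac{1}{-7740 + \frac{13429145}{9288783}} = -33806 - \frac{1}{- \frac{71881751275}{9288783}} = -33806 - - \frac{9288783}{71881751275} = -33806 + \frac{9288783}{71881751275} = - \frac{2430034474313867}{71881751275}$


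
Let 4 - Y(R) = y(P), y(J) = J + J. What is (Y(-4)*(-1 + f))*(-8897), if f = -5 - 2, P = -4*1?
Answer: 854112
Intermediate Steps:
P = -4
y(J) = 2*J
Y(R) = 12 (Y(R) = 4 - 2*(-4) = 4 - 1*(-8) = 4 + 8 = 12)
f = -7
(Y(-4)*(-1 + f))*(-8897) = (12*(-1 - 7))*(-8897) = (12*(-8))*(-8897) = -96*(-8897) = 854112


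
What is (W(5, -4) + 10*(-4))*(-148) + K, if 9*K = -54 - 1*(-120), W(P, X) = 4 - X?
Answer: 14230/3 ≈ 4743.3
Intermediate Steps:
K = 22/3 (K = (-54 - 1*(-120))/9 = (-54 + 120)/9 = (⅑)*66 = 22/3 ≈ 7.3333)
(W(5, -4) + 10*(-4))*(-148) + K = ((4 - 1*(-4)) + 10*(-4))*(-148) + 22/3 = ((4 + 4) - 40)*(-148) + 22/3 = (8 - 40)*(-148) + 22/3 = -32*(-148) + 22/3 = 4736 + 22/3 = 14230/3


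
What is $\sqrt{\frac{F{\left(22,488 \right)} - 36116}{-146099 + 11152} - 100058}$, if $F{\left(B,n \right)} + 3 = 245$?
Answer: $\frac{2 i \sqrt{455530164998561}}{134947} \approx 316.32 i$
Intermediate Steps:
$F{\left(B,n \right)} = 242$ ($F{\left(B,n \right)} = -3 + 245 = 242$)
$\sqrt{\frac{F{\left(22,488 \right)} - 36116}{-146099 + 11152} - 100058} = \sqrt{\frac{242 - 36116}{-146099 + 11152} - 100058} = \sqrt{- \frac{35874}{-134947} - 100058} = \sqrt{\left(-35874\right) \left(- \frac{1}{134947}\right) - 100058} = \sqrt{\frac{35874}{134947} - 100058} = \sqrt{- \frac{13502491052}{134947}} = \frac{2 i \sqrt{455530164998561}}{134947}$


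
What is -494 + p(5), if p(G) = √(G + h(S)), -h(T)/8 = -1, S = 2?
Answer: -494 + √13 ≈ -490.39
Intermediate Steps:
h(T) = 8 (h(T) = -8*(-1) = 8)
p(G) = √(8 + G) (p(G) = √(G + 8) = √(8 + G))
-494 + p(5) = -494 + √(8 + 5) = -494 + √13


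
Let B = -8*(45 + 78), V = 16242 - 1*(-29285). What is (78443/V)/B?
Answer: -78443/44798568 ≈ -0.0017510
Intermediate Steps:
V = 45527 (V = 16242 + 29285 = 45527)
B = -984 (B = -8*123 = -984)
(78443/V)/B = (78443/45527)/(-984) = (78443*(1/45527))*(-1/984) = (78443/45527)*(-1/984) = -78443/44798568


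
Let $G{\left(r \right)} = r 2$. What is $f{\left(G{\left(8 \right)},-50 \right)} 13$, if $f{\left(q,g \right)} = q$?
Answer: $208$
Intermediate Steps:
$G{\left(r \right)} = 2 r$
$f{\left(G{\left(8 \right)},-50 \right)} 13 = 2 \cdot 8 \cdot 13 = 16 \cdot 13 = 208$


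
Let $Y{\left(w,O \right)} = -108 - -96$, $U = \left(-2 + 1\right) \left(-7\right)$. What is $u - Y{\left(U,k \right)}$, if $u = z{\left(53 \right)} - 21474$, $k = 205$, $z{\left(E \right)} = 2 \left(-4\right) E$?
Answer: $-21886$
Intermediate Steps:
$z{\left(E \right)} = - 8 E$
$U = 7$ ($U = \left(-1\right) \left(-7\right) = 7$)
$Y{\left(w,O \right)} = -12$ ($Y{\left(w,O \right)} = -108 + 96 = -12$)
$u = -21898$ ($u = \left(-8\right) 53 - 21474 = -424 - 21474 = -21898$)
$u - Y{\left(U,k \right)} = -21898 - -12 = -21898 + 12 = -21886$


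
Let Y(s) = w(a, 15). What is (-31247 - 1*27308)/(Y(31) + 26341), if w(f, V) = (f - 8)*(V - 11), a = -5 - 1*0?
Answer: -58555/26289 ≈ -2.2274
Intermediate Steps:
a = -5 (a = -5 + 0 = -5)
w(f, V) = (-11 + V)*(-8 + f) (w(f, V) = (-8 + f)*(-11 + V) = (-11 + V)*(-8 + f))
Y(s) = -52 (Y(s) = 88 - 11*(-5) - 8*15 + 15*(-5) = 88 + 55 - 120 - 75 = -52)
(-31247 - 1*27308)/(Y(31) + 26341) = (-31247 - 1*27308)/(-52 + 26341) = (-31247 - 27308)/26289 = -58555*1/26289 = -58555/26289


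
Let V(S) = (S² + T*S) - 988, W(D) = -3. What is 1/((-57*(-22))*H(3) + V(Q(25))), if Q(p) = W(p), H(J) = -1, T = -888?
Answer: 1/431 ≈ 0.0023202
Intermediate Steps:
Q(p) = -3
V(S) = -988 + S² - 888*S (V(S) = (S² - 888*S) - 988 = -988 + S² - 888*S)
1/((-57*(-22))*H(3) + V(Q(25))) = 1/(-57*(-22)*(-1) + (-988 + (-3)² - 888*(-3))) = 1/(1254*(-1) + (-988 + 9 + 2664)) = 1/(-1254 + 1685) = 1/431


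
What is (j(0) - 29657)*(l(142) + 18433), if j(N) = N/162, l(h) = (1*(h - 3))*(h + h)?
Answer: -1717407213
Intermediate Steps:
l(h) = 2*h*(-3 + h) (l(h) = (1*(-3 + h))*(2*h) = (-3 + h)*(2*h) = 2*h*(-3 + h))
j(N) = N/162 (j(N) = N*(1/162) = N/162)
(j(0) - 29657)*(l(142) + 18433) = ((1/162)*0 - 29657)*(2*142*(-3 + 142) + 18433) = (0 - 29657)*(2*142*139 + 18433) = -29657*(39476 + 18433) = -29657*57909 = -1717407213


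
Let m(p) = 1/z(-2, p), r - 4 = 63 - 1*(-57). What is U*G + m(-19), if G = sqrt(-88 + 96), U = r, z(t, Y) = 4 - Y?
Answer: 1/23 + 248*sqrt(2) ≈ 350.77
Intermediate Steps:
r = 124 (r = 4 + (63 - 1*(-57)) = 4 + (63 + 57) = 4 + 120 = 124)
U = 124
m(p) = 1/(4 - p)
G = 2*sqrt(2) (G = sqrt(8) = 2*sqrt(2) ≈ 2.8284)
U*G + m(-19) = 124*(2*sqrt(2)) - 1/(-4 - 19) = 248*sqrt(2) - 1/(-23) = 248*sqrt(2) - 1*(-1/23) = 248*sqrt(2) + 1/23 = 1/23 + 248*sqrt(2)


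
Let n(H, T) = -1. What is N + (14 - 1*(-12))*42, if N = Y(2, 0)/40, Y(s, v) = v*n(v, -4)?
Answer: 1092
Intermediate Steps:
Y(s, v) = -v (Y(s, v) = v*(-1) = -v)
N = 0 (N = -1*0/40 = 0*(1/40) = 0)
N + (14 - 1*(-12))*42 = 0 + (14 - 1*(-12))*42 = 0 + (14 + 12)*42 = 0 + 26*42 = 0 + 1092 = 1092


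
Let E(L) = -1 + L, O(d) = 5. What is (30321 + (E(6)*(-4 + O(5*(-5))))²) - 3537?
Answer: 26809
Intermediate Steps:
(30321 + (E(6)*(-4 + O(5*(-5))))²) - 3537 = (30321 + ((-1 + 6)*(-4 + 5))²) - 3537 = (30321 + (5*1)²) - 3537 = (30321 + 5²) - 3537 = (30321 + 25) - 3537 = 30346 - 3537 = 26809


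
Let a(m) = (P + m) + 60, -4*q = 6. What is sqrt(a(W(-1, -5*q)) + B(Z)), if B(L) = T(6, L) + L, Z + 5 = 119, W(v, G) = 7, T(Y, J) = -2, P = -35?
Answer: 12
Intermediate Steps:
q = -3/2 (q = -1/4*6 = -3/2 ≈ -1.5000)
a(m) = 25 + m (a(m) = (-35 + m) + 60 = 25 + m)
Z = 114 (Z = -5 + 119 = 114)
B(L) = -2 + L
sqrt(a(W(-1, -5*q)) + B(Z)) = sqrt((25 + 7) + (-2 + 114)) = sqrt(32 + 112) = sqrt(144) = 12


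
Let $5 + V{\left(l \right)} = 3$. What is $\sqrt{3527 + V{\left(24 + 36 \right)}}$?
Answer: $5 \sqrt{141} \approx 59.372$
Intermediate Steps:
$V{\left(l \right)} = -2$ ($V{\left(l \right)} = -5 + 3 = -2$)
$\sqrt{3527 + V{\left(24 + 36 \right)}} = \sqrt{3527 - 2} = \sqrt{3525} = 5 \sqrt{141}$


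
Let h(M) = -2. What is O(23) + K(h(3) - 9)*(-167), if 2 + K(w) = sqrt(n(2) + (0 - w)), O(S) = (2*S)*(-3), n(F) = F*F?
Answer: 196 - 167*sqrt(15) ≈ -450.79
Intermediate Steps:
n(F) = F**2
O(S) = -6*S
K(w) = -2 + sqrt(4 - w) (K(w) = -2 + sqrt(2**2 + (0 - w)) = -2 + sqrt(4 - w))
O(23) + K(h(3) - 9)*(-167) = -6*23 + (-2 + sqrt(4 - (-2 - 9)))*(-167) = -138 + (-2 + sqrt(4 - 1*(-11)))*(-167) = -138 + (-2 + sqrt(4 + 11))*(-167) = -138 + (-2 + sqrt(15))*(-167) = -138 + (334 - 167*sqrt(15)) = 196 - 167*sqrt(15)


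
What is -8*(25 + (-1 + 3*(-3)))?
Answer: -120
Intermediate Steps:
-8*(25 + (-1 + 3*(-3))) = -8*(25 + (-1 - 9)) = -8*(25 - 10) = -8*15 = -120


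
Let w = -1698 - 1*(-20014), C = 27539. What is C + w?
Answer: 45855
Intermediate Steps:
w = 18316 (w = -1698 + 20014 = 18316)
C + w = 27539 + 18316 = 45855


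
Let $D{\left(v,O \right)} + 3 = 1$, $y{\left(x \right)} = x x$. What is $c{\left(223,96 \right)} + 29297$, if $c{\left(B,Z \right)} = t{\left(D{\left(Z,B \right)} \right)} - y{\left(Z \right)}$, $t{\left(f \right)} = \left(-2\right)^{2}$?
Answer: $20085$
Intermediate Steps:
$y{\left(x \right)} = x^{2}$
$D{\left(v,O \right)} = -2$ ($D{\left(v,O \right)} = -3 + 1 = -2$)
$t{\left(f \right)} = 4$
$c{\left(B,Z \right)} = 4 - Z^{2}$
$c{\left(223,96 \right)} + 29297 = \left(4 - 96^{2}\right) + 29297 = \left(4 - 9216\right) + 29297 = -9212 + 29297 = 20085$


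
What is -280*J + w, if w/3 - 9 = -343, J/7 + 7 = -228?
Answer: 459598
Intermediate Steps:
J = -1645 (J = -49 + 7*(-228) = -49 - 1596 = -1645)
w = -1002 (w = 27 + 3*(-343) = 27 - 1029 = -1002)
-280*J + w = -280*(-1645) - 1002 = 460600 - 1002 = 459598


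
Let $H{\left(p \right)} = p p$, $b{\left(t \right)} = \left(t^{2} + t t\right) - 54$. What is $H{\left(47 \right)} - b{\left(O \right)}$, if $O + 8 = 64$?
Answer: $-4009$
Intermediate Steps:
$O = 56$ ($O = -8 + 64 = 56$)
$b{\left(t \right)} = -54 + 2 t^{2}$ ($b{\left(t \right)} = \left(t^{2} + t^{2}\right) - 54 = 2 t^{2} - 54 = -54 + 2 t^{2}$)
$H{\left(p \right)} = p^{2}$
$H{\left(47 \right)} - b{\left(O \right)} = 47^{2} - \left(-54 + 2 \cdot 56^{2}\right) = 2209 - \left(-54 + 2 \cdot 3136\right) = 2209 - \left(-54 + 6272\right) = 2209 - 6218 = -4009$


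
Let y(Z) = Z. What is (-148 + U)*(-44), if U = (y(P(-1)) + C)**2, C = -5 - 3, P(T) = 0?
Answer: 3696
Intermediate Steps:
C = -8
U = 64 (U = (0 - 8)**2 = (-8)**2 = 64)
(-148 + U)*(-44) = (-148 + 64)*(-44) = -84*(-44) = 3696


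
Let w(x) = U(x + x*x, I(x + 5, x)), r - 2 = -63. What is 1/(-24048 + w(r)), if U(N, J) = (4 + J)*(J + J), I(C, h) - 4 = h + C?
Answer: 1/586 ≈ 0.0017065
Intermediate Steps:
r = -61 (r = 2 - 63 = -61)
I(C, h) = 4 + C + h (I(C, h) = 4 + (h + C) = 4 + (C + h) = 4 + C + h)
U(N, J) = 2*J*(4 + J) (U(N, J) = (4 + J)*(2*J) = 2*J*(4 + J))
w(x) = 2*(9 + 2*x)*(13 + 2*x) (w(x) = 2*(4 + (x + 5) + x)*(4 + (4 + (x + 5) + x)) = 2*(4 + (5 + x) + x)*(4 + (4 + (5 + x) + x)) = 2*(9 + 2*x)*(4 + (9 + 2*x)) = 2*(9 + 2*x)*(13 + 2*x))
1/(-24048 + w(r)) = 1/(-24048 + (234 + 8*(-61)² + 88*(-61))) = 1/(-24048 + (234 + 8*3721 - 5368)) = 1/(-24048 + (234 + 29768 - 5368)) = 1/(-24048 + 24634) = 1/586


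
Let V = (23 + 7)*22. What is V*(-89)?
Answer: -58740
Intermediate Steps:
V = 660 (V = 30*22 = 660)
V*(-89) = 660*(-89) = -58740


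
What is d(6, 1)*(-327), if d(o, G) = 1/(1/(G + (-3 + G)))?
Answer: 327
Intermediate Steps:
d(o, G) = -3 + 2*G (d(o, G) = 1/(1/(-3 + 2*G)) = -3 + 2*G)
d(6, 1)*(-327) = (-3 + 2*1)*(-327) = (-3 + 2)*(-327) = -1*(-327) = 327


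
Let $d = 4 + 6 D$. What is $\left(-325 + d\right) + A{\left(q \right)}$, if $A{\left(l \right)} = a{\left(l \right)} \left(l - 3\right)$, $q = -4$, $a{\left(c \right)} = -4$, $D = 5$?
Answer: $-263$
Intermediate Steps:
$d = 34$ ($d = 4 + 6 \cdot 5 = 4 + 30 = 34$)
$A{\left(l \right)} = 12 - 4 l$ ($A{\left(l \right)} = - 4 \left(l - 3\right) = - 4 \left(-3 + l\right) = 12 - 4 l$)
$\left(-325 + d\right) + A{\left(q \right)} = \left(-325 + 34\right) + \left(12 - -16\right) = -291 + \left(12 + 16\right) = -291 + 28 = -263$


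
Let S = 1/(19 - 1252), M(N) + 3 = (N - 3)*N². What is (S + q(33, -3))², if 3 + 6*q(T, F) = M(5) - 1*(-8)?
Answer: 114169225/1520289 ≈ 75.097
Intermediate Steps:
M(N) = -3 + N²*(-3 + N) (M(N) = -3 + (N - 3)*N² = -3 + (-3 + N)*N² = -3 + N²*(-3 + N))
q(T, F) = 26/3 (q(T, F) = -½ + ((-3 + 5³ - 3*5²) - 1*(-8))/6 = -½ + ((-3 + 125 - 3*25) + 8)/6 = -½ + ((-3 + 125 - 75) + 8)/6 = -½ + (47 + 8)/6 = -½ + (⅙)*55 = -½ + 55/6 = 26/3)
S = -1/1233 (S = 1/(-1233) = -1/1233 ≈ -0.00081103)
(S + q(33, -3))² = (-1/1233 + 26/3)² = (10685/1233)² = 114169225/1520289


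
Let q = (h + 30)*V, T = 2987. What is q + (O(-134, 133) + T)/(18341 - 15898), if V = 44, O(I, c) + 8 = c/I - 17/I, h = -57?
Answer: -27750499/23383 ≈ -1186.8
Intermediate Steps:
O(I, c) = -8 - 17/I + c/I (O(I, c) = -8 + (c/I - 17/I) = -8 + (-17/I + c/I) = -8 - 17/I + c/I)
q = -1188 (q = (-57 + 30)*44 = -27*44 = -1188)
q + (O(-134, 133) + T)/(18341 - 15898) = -1188 + ((-17 + 133 - 8*(-134))/(-134) + 2987)/(18341 - 15898) = -1188 + (-(-17 + 133 + 1072)/134 + 2987)/2443 = -1188 + (-1/134*1188 + 2987)*(1/2443) = -1188 + (-594/67 + 2987)*(1/2443) = -1188 + (199535/67)*(1/2443) = -1188 + 28505/23383 = -27750499/23383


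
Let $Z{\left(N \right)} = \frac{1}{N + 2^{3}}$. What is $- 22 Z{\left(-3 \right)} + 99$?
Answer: $\frac{473}{5} \approx 94.6$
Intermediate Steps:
$Z{\left(N \right)} = \frac{1}{8 + N}$ ($Z{\left(N \right)} = \frac{1}{N + 8} = \frac{1}{8 + N}$)
$- 22 Z{\left(-3 \right)} + 99 = - \frac{22}{8 - 3} + 99 = - \frac{22}{5} + 99 = \frac{473}{5}$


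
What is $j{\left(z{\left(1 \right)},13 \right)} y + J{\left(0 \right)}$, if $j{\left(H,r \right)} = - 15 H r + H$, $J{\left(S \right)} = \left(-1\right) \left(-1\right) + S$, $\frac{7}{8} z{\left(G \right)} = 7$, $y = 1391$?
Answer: $-2158831$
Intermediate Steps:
$z{\left(G \right)} = 8$ ($z{\left(G \right)} = \frac{8}{7} \cdot 7 = 8$)
$J{\left(S \right)} = 1 + S$
$j{\left(H,r \right)} = H - 15 H r$ ($j{\left(H,r \right)} = - 15 H r + H = H - 15 H r$)
$j{\left(z{\left(1 \right)},13 \right)} y + J{\left(0 \right)} = 8 \left(1 - 195\right) 1391 + \left(1 + 0\right) = 8 \left(1 - 195\right) 1391 + 1 = 8 \left(-194\right) 1391 + 1 = \left(-1552\right) 1391 + 1 = -2158832 + 1 = -2158831$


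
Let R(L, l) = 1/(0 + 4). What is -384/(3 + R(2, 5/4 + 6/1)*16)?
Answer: -384/7 ≈ -54.857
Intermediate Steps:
R(L, l) = 1/4
-384/(3 + R(2, 5/4 + 6/1)*16) = -384/(3 + (1/4)*16) = -384/(3 + 4) = -384/7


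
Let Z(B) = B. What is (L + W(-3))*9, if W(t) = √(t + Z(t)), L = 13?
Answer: 117 + 9*I*√6 ≈ 117.0 + 22.045*I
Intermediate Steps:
W(t) = √2*√t (W(t) = √(t + t) = √(2*t) = √2*√t)
(L + W(-3))*9 = (13 + √2*√(-3))*9 = (13 + √2*(I*√3))*9 = (13 + I*√6)*9 = 117 + 9*I*√6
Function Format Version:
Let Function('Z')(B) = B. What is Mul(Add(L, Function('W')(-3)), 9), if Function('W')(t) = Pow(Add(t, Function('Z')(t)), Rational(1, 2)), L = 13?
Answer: Add(117, Mul(9, I, Pow(6, Rational(1, 2)))) ≈ Add(117.00, Mul(22.045, I))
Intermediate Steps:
Function('W')(t) = Mul(Pow(2, Rational(1, 2)), Pow(t, Rational(1, 2))) (Function('W')(t) = Pow(Add(t, t), Rational(1, 2)) = Pow(Mul(2, t), Rational(1, 2)) = Mul(Pow(2, Rational(1, 2)), Pow(t, Rational(1, 2))))
Mul(Add(L, Function('W')(-3)), 9) = Mul(Add(13, Mul(Pow(2, Rational(1, 2)), Pow(-3, Rational(1, 2)))), 9) = Mul(Add(13, Mul(Pow(2, Rational(1, 2)), Mul(I, Pow(3, Rational(1, 2))))), 9) = Mul(Add(13, Mul(I, Pow(6, Rational(1, 2)))), 9) = Add(117, Mul(9, I, Pow(6, Rational(1, 2))))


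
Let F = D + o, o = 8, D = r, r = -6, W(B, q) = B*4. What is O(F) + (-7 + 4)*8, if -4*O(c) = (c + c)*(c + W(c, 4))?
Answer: -34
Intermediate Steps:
W(B, q) = 4*B
D = -6
F = 2 (F = -6 + 8 = 2)
O(c) = -5*c²/2 (O(c) = -(c + c)*(c + 4*c)/4 = -2*c*5*c/4 = -5*c²/2)
O(F) + (-7 + 4)*8 = -5/2*2² + (-7 + 4)*8 = -5/2*4 - 3*8 = -10 - 24 = -34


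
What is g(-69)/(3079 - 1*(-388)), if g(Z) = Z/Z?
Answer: 1/3467 ≈ 0.00028843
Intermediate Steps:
g(Z) = 1
g(-69)/(3079 - 1*(-388)) = 1/(3079 - 1*(-388)) = 1/(3079 + 388) = 1/3467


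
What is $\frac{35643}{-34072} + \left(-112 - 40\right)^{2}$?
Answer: $\frac{787163845}{34072} \approx 23103.0$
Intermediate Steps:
$\frac{35643}{-34072} + \left(-112 - 40\right)^{2} = 35643 \left(- \frac{1}{34072}\right) + \left(-112 - 40\right)^{2} = - \frac{35643}{34072} + \left(-112 - 40\right)^{2} = - \frac{35643}{34072} + \left(-152\right)^{2} = - \frac{35643}{34072} + 23104 = \frac{787163845}{34072}$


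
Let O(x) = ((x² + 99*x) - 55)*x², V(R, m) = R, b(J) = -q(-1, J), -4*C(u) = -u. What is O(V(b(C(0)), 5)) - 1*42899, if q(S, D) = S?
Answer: -42854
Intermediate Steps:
C(u) = u/4 (C(u) = -(-1)*u/4 = u/4)
b(J) = 1 (b(J) = -1*(-1) = 1)
O(x) = x²*(-55 + x² + 99*x) (O(x) = (-55 + x² + 99*x)*x² = x²*(-55 + x² + 99*x))
O(V(b(C(0)), 5)) - 1*42899 = 1²*(-55 + 1² + 99*1) - 1*42899 = 1*(-55 + 1 + 99) - 42899 = 1*45 - 42899 = 45 - 42899 = -42854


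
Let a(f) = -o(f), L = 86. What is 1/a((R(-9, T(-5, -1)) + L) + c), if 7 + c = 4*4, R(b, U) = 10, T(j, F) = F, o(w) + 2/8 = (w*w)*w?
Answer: -4/4630499 ≈ -8.6384e-7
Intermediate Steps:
o(w) = -¼ + w³ (o(w) = -¼ + (w*w)*w = -¼ + w²*w = -¼ + w³)
c = 9 (c = -7 + 4*4 = -7 + 16 = 9)
a(f) = ¼ - f³ (a(f) = -(-¼ + f³) = ¼ - f³)
1/a((R(-9, T(-5, -1)) + L) + c) = 1/(¼ - ((10 + 86) + 9)³) = 1/(¼ - (96 + 9)³) = 1/(¼ - 1*105³) = 1/(¼ - 1*1157625) = 1/(¼ - 1157625) = 1/(-4630499/4) = -4/4630499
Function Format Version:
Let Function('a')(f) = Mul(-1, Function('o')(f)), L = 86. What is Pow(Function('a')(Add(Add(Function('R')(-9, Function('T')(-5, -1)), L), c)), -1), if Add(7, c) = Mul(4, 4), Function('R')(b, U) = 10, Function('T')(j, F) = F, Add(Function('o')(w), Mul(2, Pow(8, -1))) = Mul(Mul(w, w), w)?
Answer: Rational(-4, 4630499) ≈ -8.6384e-7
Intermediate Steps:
Function('o')(w) = Add(Rational(-1, 4), Pow(w, 3)) (Function('o')(w) = Add(Rational(-1, 4), Mul(Mul(w, w), w)) = Add(Rational(-1, 4), Mul(Pow(w, 2), w)) = Add(Rational(-1, 4), Pow(w, 3)))
c = 9 (c = Add(-7, Mul(4, 4)) = Add(-7, 16) = 9)
Function('a')(f) = Add(Rational(1, 4), Mul(-1, Pow(f, 3))) (Function('a')(f) = Mul(-1, Add(Rational(-1, 4), Pow(f, 3))) = Add(Rational(1, 4), Mul(-1, Pow(f, 3))))
Pow(Function('a')(Add(Add(Function('R')(-9, Function('T')(-5, -1)), L), c)), -1) = Pow(Add(Rational(1, 4), Mul(-1, Pow(Add(Add(10, 86), 9), 3))), -1) = Pow(Add(Rational(1, 4), Mul(-1, Pow(Add(96, 9), 3))), -1) = Pow(Add(Rational(1, 4), Mul(-1, Pow(105, 3))), -1) = Pow(Add(Rational(1, 4), Mul(-1, 1157625)), -1) = Pow(Add(Rational(1, 4), -1157625), -1) = Pow(Rational(-4630499, 4), -1) = Rational(-4, 4630499)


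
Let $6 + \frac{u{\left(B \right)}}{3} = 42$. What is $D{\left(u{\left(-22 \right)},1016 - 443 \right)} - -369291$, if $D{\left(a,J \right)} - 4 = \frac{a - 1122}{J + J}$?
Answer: $\frac{70535176}{191} \approx 3.6929 \cdot 10^{5}$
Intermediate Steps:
$u{\left(B \right)} = 108$ ($u{\left(B \right)} = -18 + 3 \cdot 42 = -18 + 126 = 108$)
$D{\left(a,J \right)} = 4 + \frac{-1122 + a}{2 J}$ ($D{\left(a,J \right)} = 4 + \frac{a - 1122}{J + J} = 4 + \frac{-1122 + a}{2 J}$)
$D{\left(u{\left(-22 \right)},1016 - 443 \right)} - -369291 = \frac{-1122 + 108 + 8 \left(1016 - 443\right)}{2 \left(1016 - 443\right)} - -369291 = \frac{-1122 + 108 + 8 \cdot 573}{2 \cdot 573} + 369291 = \frac{1}{2} \cdot \frac{1}{573} \left(-1122 + 108 + 4584\right) + 369291 = \frac{1}{2} \cdot \frac{1}{573} \cdot 3570 + 369291 = \frac{595}{191} + 369291 = \frac{70535176}{191}$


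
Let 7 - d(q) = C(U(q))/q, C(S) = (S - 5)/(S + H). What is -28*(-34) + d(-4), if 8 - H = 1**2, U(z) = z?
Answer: 3833/4 ≈ 958.25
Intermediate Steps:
H = 7 (H = 8 - 1*1**2 = 8 - 1*1 = 8 - 1 = 7)
C(S) = (-5 + S)/(7 + S) (C(S) = (S - 5)/(S + 7) = (-5 + S)/(7 + S))
d(q) = 7 - (-5 + q)/(q*(7 + q)) (d(q) = 7 - (-5 + q)/(7 + q)/q = 7 - (-5 + q)/(q*(7 + q)))
-28*(-34) + d(-4) = -28*(-34) + (5 - 1*(-4) + 7*(-4)*(7 - 4))/((-4)*(7 - 4)) = 952 - 1/4*(5 + 4 + 7*(-4)*3)/3 = 952 - 1/4*1/3*(5 + 4 - 84) = 952 - 1/4*1/3*(-75) = 952 + 25/4 = 3833/4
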